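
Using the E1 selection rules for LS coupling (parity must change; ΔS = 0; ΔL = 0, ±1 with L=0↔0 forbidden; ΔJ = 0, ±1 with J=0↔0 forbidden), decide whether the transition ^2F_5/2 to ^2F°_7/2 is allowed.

allowed

Reading off the term symbols: S 1/2→1/2, L 3→3, J 5/2→7/2, parity even→odd.
Parity must change: even → odd — ok.
ΔL = 0, ±1 (not L=0↔0): L: 3 → 3, ΔL = +0 — ok.
ΔS = 0: S: 1/2 → 1/2 — ok.
ΔJ = 0, ±1 (not J=0↔0): J: 5/2 → 7/2, ΔJ = +1 — ok.
All four E1 rules are satisfied.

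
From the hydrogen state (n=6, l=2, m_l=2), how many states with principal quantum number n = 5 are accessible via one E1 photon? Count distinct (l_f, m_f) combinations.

4

E1 requires Δl = ±1, so l_f ∈ {1, 3}; with 0 ≤ l_f ≤ n_f−1 = 4, the allowed l_f values are {1, 3}.
For l_f = 1: m_f ∈ {m_i−1, m_i, m_i+1} ∩ [−1, 1] = {1} → 1 state.
For l_f = 3: m_f ∈ {m_i−1, m_i, m_i+1} ∩ [−3, 3] = {1, 2, 3} → 3 states.
Total: 4.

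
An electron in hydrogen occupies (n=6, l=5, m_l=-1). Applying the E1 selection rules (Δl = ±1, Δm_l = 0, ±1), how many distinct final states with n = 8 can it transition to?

E1 requires Δl = ±1, so l_f ∈ {4, 6}; with 0 ≤ l_f ≤ n_f−1 = 7, the allowed l_f values are {4, 6}.
For l_f = 4: m_f ∈ {m_i−1, m_i, m_i+1} ∩ [−4, 4] = {-2, -1, 0} → 3 states.
For l_f = 6: m_f ∈ {m_i−1, m_i, m_i+1} ∩ [−6, 6] = {-2, -1, 0} → 3 states.
Total: 6.

6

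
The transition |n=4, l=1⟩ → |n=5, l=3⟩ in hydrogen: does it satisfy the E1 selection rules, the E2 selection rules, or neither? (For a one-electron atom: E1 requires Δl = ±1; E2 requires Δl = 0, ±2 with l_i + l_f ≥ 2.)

E2

Δl = 3 − 1 = +2; l_i + l_f = 4.
E1 (Δl = ±1): not satisfied.
E2 (Δl = 0,±2, l_i+l_f ≥ 2): satisfied.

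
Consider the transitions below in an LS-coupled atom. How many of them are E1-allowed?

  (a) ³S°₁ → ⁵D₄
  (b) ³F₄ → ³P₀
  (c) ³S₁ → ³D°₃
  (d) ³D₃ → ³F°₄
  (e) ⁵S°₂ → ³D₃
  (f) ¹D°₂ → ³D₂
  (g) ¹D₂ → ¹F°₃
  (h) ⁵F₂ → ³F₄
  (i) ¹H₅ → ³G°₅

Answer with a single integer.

2

(a) forbidden (ΔS, ΔL, ΔJ fail)
(b) forbidden (parity, ΔL, ΔJ fail)
(c) forbidden (ΔL, ΔJ fail)
(d) allowed
(e) forbidden (ΔS, ΔL fail)
(f) forbidden (ΔS fails)
(g) allowed
(h) forbidden (parity, ΔS, ΔJ fail)
(i) forbidden (ΔS fails)
Total allowed: 2 of 9.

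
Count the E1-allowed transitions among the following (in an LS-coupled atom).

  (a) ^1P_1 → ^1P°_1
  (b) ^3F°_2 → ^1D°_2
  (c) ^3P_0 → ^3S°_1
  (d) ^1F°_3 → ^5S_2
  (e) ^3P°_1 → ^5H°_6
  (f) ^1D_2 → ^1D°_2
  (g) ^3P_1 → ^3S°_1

(a) allowed
(b) forbidden (parity, ΔS fail)
(c) allowed
(d) forbidden (ΔS, ΔL fail)
(e) forbidden (parity, ΔS, ΔL, ΔJ fail)
(f) allowed
(g) allowed
Total allowed: 4 of 7.

4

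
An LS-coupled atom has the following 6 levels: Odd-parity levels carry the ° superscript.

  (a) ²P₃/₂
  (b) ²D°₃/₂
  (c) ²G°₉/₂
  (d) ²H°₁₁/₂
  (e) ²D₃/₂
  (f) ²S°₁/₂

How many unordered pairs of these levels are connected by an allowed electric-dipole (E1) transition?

3

(a)–(b): allowed.
(a)–(c): forbidden (ΔL, ΔJ).
(a)–(d): forbidden (ΔL, ΔJ).
(a)–(e): forbidden (parity).
(a)–(f): allowed.
(b)–(c): forbidden (parity, ΔL, ΔJ).
(b)–(d): forbidden (parity, ΔL, ΔJ).
(b)–(e): allowed.
(b)–(f): forbidden (parity, ΔL).
(c)–(d): forbidden (parity).
(c)–(e): forbidden (ΔL, ΔJ).
(c)–(f): forbidden (parity, ΔL, ΔJ).
(d)–(e): forbidden (ΔL, ΔJ).
(d)–(f): forbidden (parity, ΔL, ΔJ).
(e)–(f): forbidden (ΔL).
Allowed pairs: 3 of 15.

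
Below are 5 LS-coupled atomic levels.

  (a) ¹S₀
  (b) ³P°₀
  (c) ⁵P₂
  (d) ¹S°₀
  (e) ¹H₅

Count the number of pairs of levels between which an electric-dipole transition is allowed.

(a)–(b): forbidden (ΔS, ΔJ).
(a)–(c): forbidden (parity, ΔS, ΔJ).
(a)–(d): forbidden (ΔL, ΔJ).
(a)–(e): forbidden (parity, ΔL, ΔJ).
(b)–(c): forbidden (ΔS, ΔJ).
(b)–(d): forbidden (parity, ΔS, ΔJ).
(b)–(e): forbidden (ΔS, ΔL, ΔJ).
(c)–(d): forbidden (ΔS, ΔJ).
(c)–(e): forbidden (parity, ΔS, ΔL, ΔJ).
(d)–(e): forbidden (ΔL, ΔJ).
Allowed pairs: 0 of 10.

0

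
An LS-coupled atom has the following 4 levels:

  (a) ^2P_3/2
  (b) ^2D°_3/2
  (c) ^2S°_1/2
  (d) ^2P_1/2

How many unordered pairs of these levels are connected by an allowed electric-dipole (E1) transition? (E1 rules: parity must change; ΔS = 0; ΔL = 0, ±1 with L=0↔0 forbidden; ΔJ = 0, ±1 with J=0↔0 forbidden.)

4

(a)–(b): allowed.
(a)–(c): allowed.
(a)–(d): forbidden (parity).
(b)–(c): forbidden (parity, ΔL).
(b)–(d): allowed.
(c)–(d): allowed.
Allowed pairs: 4 of 6.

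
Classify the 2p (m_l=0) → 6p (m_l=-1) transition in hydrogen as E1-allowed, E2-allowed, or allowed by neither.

Δl = 1 − 1 = +0; l_i + l_f = 2.
Δm_l = -1.
E1 (Δl = ±1, |Δm_l| ≤ 1): not satisfied.
E2 (Δl = 0,±2, l_i+l_f ≥ 2, |Δm_l| ≤ 2): satisfied.

E2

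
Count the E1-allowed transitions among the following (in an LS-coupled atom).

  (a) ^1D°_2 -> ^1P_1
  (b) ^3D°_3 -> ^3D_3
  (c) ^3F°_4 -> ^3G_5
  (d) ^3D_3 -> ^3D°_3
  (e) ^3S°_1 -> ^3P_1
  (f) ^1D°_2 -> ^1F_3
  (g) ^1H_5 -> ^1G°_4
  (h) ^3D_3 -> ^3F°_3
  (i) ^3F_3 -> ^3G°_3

(a) allowed
(b) allowed
(c) allowed
(d) allowed
(e) allowed
(f) allowed
(g) allowed
(h) allowed
(i) allowed
Total allowed: 9 of 9.

9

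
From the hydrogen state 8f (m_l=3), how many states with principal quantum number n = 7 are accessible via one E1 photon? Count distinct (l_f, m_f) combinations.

E1 requires Δl = ±1, so l_f ∈ {2, 4}; with 0 ≤ l_f ≤ n_f−1 = 6, the allowed l_f values are {2, 4}.
For l_f = 2: m_f ∈ {m_i−1, m_i, m_i+1} ∩ [−2, 2] = {2} → 1 state.
For l_f = 4: m_f ∈ {m_i−1, m_i, m_i+1} ∩ [−4, 4] = {2, 3, 4} → 3 states.
Total: 4.

4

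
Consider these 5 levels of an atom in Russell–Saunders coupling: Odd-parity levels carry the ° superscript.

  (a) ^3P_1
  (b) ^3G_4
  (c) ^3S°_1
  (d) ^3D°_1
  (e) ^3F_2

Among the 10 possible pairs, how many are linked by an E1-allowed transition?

(a)–(b): forbidden (parity, ΔL, ΔJ).
(a)–(c): allowed.
(a)–(d): allowed.
(a)–(e): forbidden (parity, ΔL).
(b)–(c): forbidden (ΔL, ΔJ).
(b)–(d): forbidden (ΔL, ΔJ).
(b)–(e): forbidden (parity, ΔJ).
(c)–(d): forbidden (parity, ΔL).
(c)–(e): forbidden (ΔL).
(d)–(e): allowed.
Allowed pairs: 3 of 10.

3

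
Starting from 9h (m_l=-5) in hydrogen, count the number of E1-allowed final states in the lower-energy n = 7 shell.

E1 requires Δl = ±1, so l_f ∈ {4, 6}; with 0 ≤ l_f ≤ n_f−1 = 6, the allowed l_f values are {4, 6}.
For l_f = 4: m_f ∈ {m_i−1, m_i, m_i+1} ∩ [−4, 4] = {-4} → 1 state.
For l_f = 6: m_f ∈ {m_i−1, m_i, m_i+1} ∩ [−6, 6] = {-6, -5, -4} → 3 states.
Total: 4.

4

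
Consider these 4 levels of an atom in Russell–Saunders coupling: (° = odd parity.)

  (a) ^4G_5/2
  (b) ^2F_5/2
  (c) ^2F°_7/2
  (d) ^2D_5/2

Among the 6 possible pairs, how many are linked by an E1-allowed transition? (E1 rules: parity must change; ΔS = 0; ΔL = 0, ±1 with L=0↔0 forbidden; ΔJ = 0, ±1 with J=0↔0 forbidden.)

2

(a)–(b): forbidden (parity, ΔS).
(a)–(c): forbidden (ΔS).
(a)–(d): forbidden (parity, ΔS, ΔL).
(b)–(c): allowed.
(b)–(d): forbidden (parity).
(c)–(d): allowed.
Allowed pairs: 2 of 6.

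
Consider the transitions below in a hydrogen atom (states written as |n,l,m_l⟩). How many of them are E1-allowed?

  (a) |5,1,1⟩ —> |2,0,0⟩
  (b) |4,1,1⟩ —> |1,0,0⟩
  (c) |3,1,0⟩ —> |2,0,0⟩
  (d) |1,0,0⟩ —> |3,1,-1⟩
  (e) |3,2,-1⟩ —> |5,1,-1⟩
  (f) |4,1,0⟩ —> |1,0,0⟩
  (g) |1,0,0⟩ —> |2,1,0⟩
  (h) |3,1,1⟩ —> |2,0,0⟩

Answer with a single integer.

8

(a) allowed
(b) allowed
(c) allowed
(d) allowed
(e) allowed
(f) allowed
(g) allowed
(h) allowed
Total allowed: 8 of 8.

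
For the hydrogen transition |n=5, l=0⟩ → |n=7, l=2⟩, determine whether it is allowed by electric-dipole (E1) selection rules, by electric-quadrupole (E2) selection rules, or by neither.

E2

Δl = 2 − 0 = +2; l_i + l_f = 2.
E1 (Δl = ±1): not satisfied.
E2 (Δl = 0,±2, l_i+l_f ≥ 2): satisfied.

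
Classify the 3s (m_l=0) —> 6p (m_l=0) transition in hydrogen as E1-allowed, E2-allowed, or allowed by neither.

Δl = 1 − 0 = +1; l_i + l_f = 1.
Δm_l = +0.
E1 (Δl = ±1, |Δm_l| ≤ 1): satisfied.
E2 (Δl = 0,±2, l_i+l_f ≥ 2, |Δm_l| ≤ 2): not satisfied.

E1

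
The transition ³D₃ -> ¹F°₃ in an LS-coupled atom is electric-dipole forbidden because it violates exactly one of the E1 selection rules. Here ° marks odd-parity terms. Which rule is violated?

the ΔS = 0 rule

Reading off the term symbols: S 1→0, L 2→3, J 3→3, parity even→odd.
Parity must change: even → odd — satisfied.
ΔS = 0: S: 1 → 0 — violated.
ΔL = 0, ±1 (not L=0↔0): L: 2 → 3, ΔL = +1 — satisfied.
ΔJ = 0, ±1 (not J=0↔0): J: 3 → 3, ΔJ = +0 — satisfied.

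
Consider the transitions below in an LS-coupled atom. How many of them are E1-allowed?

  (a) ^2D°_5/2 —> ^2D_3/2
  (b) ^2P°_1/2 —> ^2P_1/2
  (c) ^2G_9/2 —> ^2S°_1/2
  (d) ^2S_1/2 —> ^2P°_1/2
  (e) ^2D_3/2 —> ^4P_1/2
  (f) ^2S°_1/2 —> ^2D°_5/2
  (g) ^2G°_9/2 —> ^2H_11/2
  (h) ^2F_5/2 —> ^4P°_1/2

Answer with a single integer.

4

(a) allowed
(b) allowed
(c) forbidden (ΔL, ΔJ fail)
(d) allowed
(e) forbidden (parity, ΔS fail)
(f) forbidden (parity, ΔL, ΔJ fail)
(g) allowed
(h) forbidden (ΔS, ΔL, ΔJ fail)
Total allowed: 4 of 8.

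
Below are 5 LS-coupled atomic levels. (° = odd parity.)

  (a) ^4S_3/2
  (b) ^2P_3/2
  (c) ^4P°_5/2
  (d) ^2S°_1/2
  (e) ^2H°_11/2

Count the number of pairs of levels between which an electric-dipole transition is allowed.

(a)–(b): forbidden (parity, ΔS).
(a)–(c): allowed.
(a)–(d): forbidden (ΔS, ΔL).
(a)–(e): forbidden (ΔS, ΔL, ΔJ).
(b)–(c): forbidden (ΔS).
(b)–(d): allowed.
(b)–(e): forbidden (ΔL, ΔJ).
(c)–(d): forbidden (parity, ΔS, ΔJ).
(c)–(e): forbidden (parity, ΔS, ΔL, ΔJ).
(d)–(e): forbidden (parity, ΔL, ΔJ).
Allowed pairs: 2 of 10.

2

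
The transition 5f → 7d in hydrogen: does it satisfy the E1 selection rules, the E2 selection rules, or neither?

Δl = 2 − 3 = -1; l_i + l_f = 5.
E1 (Δl = ±1): satisfied.
E2 (Δl = 0,±2, l_i+l_f ≥ 2): not satisfied.

E1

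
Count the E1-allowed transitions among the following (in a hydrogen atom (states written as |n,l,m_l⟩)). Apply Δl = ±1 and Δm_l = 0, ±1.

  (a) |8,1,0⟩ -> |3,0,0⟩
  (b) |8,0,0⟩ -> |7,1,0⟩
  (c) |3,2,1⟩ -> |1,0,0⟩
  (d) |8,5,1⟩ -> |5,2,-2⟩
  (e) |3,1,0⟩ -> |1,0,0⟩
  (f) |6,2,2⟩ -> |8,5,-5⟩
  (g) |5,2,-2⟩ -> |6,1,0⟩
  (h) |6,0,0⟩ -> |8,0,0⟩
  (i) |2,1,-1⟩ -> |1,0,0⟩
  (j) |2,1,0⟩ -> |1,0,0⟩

5

(a) allowed
(b) allowed
(c) forbidden — Δl = -2 (E1 requires Δl = ±1)
(d) forbidden — Δl = -3 (E1 requires Δl = ±1); Δm_l = -3 (E1 requires Δm_l = 0, ±1)
(e) allowed
(f) forbidden — Δl = +3 (E1 requires Δl = ±1); Δm_l = -7 (E1 requires Δm_l = 0, ±1)
(g) forbidden — Δm_l = +2 (E1 requires Δm_l = 0, ±1)
(h) forbidden — Δl = +0 (E1 requires Δl = ±1)
(i) allowed
(j) allowed
Total allowed: 5 of 10.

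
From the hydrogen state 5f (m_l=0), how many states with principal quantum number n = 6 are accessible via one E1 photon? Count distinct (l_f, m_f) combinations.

E1 requires Δl = ±1, so l_f ∈ {2, 4}; with 0 ≤ l_f ≤ n_f−1 = 5, the allowed l_f values are {2, 4}.
For l_f = 2: m_f ∈ {m_i−1, m_i, m_i+1} ∩ [−2, 2] = {-1, 0, 1} → 3 states.
For l_f = 4: m_f ∈ {m_i−1, m_i, m_i+1} ∩ [−4, 4] = {-1, 0, 1} → 3 states.
Total: 6.

6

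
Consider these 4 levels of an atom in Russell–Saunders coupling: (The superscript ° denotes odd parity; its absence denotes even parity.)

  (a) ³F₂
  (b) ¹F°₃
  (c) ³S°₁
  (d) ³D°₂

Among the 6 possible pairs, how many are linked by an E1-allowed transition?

(a)–(b): forbidden (ΔS).
(a)–(c): forbidden (ΔL).
(a)–(d): allowed.
(b)–(c): forbidden (parity, ΔS, ΔL, ΔJ).
(b)–(d): forbidden (parity, ΔS).
(c)–(d): forbidden (parity, ΔL).
Allowed pairs: 1 of 6.

1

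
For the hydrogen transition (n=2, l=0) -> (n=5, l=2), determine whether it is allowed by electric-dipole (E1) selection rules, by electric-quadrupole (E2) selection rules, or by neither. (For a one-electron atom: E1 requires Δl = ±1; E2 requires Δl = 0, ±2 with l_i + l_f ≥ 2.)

Δl = 2 − 0 = +2; l_i + l_f = 2.
E1 (Δl = ±1): not satisfied.
E2 (Δl = 0,±2, l_i+l_f ≥ 2): satisfied.

E2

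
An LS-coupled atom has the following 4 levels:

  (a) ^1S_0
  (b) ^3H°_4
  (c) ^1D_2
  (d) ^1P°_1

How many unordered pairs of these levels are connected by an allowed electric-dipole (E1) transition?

2

(a)–(b): forbidden (ΔS, ΔL, ΔJ).
(a)–(c): forbidden (parity, ΔL, ΔJ).
(a)–(d): allowed.
(b)–(c): forbidden (ΔS, ΔL, ΔJ).
(b)–(d): forbidden (parity, ΔS, ΔL, ΔJ).
(c)–(d): allowed.
Allowed pairs: 2 of 6.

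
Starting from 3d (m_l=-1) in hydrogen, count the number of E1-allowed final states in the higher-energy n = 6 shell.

E1 requires Δl = ±1, so l_f ∈ {1, 3}; with 0 ≤ l_f ≤ n_f−1 = 5, the allowed l_f values are {1, 3}.
For l_f = 1: m_f ∈ {m_i−1, m_i, m_i+1} ∩ [−1, 1] = {-1, 0} → 2 states.
For l_f = 3: m_f ∈ {m_i−1, m_i, m_i+1} ∩ [−3, 3] = {-2, -1, 0} → 3 states.
Total: 5.

5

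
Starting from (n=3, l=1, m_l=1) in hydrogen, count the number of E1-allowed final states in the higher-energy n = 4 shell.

4

E1 requires Δl = ±1, so l_f ∈ {0, 2}; with 0 ≤ l_f ≤ n_f−1 = 3, the allowed l_f values are {0, 2}.
For l_f = 0: m_f ∈ {m_i−1, m_i, m_i+1} ∩ [−0, 0] = {0} → 1 state.
For l_f = 2: m_f ∈ {m_i−1, m_i, m_i+1} ∩ [−2, 2] = {0, 1, 2} → 3 states.
Total: 4.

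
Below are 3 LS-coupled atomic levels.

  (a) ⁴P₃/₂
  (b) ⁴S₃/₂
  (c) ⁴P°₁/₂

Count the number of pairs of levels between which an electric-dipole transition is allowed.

2

(a)–(b): forbidden (parity).
(a)–(c): allowed.
(b)–(c): allowed.
Allowed pairs: 2 of 3.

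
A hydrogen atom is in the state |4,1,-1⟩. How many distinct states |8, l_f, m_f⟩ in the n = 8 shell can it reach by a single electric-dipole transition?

4

E1 requires Δl = ±1, so l_f ∈ {0, 2}; with 0 ≤ l_f ≤ n_f−1 = 7, the allowed l_f values are {0, 2}.
For l_f = 0: m_f ∈ {m_i−1, m_i, m_i+1} ∩ [−0, 0] = {0} → 1 state.
For l_f = 2: m_f ∈ {m_i−1, m_i, m_i+1} ∩ [−2, 2] = {-2, -1, 0} → 3 states.
Total: 4.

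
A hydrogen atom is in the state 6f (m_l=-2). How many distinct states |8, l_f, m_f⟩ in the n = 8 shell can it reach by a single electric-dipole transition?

5

E1 requires Δl = ±1, so l_f ∈ {2, 4}; with 0 ≤ l_f ≤ n_f−1 = 7, the allowed l_f values are {2, 4}.
For l_f = 2: m_f ∈ {m_i−1, m_i, m_i+1} ∩ [−2, 2] = {-2, -1} → 2 states.
For l_f = 4: m_f ∈ {m_i−1, m_i, m_i+1} ∩ [−4, 4] = {-3, -2, -1} → 3 states.
Total: 5.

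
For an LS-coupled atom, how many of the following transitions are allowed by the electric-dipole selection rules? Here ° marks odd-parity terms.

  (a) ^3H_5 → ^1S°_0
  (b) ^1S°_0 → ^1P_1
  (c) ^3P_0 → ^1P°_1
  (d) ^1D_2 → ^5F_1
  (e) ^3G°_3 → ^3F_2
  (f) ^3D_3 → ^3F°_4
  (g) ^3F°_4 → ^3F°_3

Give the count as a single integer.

(a) forbidden (ΔS, ΔL, ΔJ fail)
(b) allowed
(c) forbidden (ΔS fails)
(d) forbidden (parity, ΔS fail)
(e) allowed
(f) allowed
(g) forbidden (parity fails)
Total allowed: 3 of 7.

3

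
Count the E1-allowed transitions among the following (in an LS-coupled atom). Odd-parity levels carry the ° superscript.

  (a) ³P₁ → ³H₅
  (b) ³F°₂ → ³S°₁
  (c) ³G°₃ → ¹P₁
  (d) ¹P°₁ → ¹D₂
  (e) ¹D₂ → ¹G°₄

1

(a) forbidden (parity, ΔL, ΔJ fail)
(b) forbidden (parity, ΔL fail)
(c) forbidden (ΔS, ΔL, ΔJ fail)
(d) allowed
(e) forbidden (ΔL, ΔJ fail)
Total allowed: 1 of 5.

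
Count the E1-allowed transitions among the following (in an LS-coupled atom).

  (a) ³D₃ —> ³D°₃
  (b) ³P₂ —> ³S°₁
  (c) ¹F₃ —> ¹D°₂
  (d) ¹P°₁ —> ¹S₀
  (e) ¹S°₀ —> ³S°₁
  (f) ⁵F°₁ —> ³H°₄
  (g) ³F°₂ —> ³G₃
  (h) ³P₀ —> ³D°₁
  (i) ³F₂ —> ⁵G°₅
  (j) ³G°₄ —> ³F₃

(a) allowed
(b) allowed
(c) allowed
(d) allowed
(e) forbidden (parity, ΔS, ΔL fail)
(f) forbidden (parity, ΔS, ΔL, ΔJ fail)
(g) allowed
(h) allowed
(i) forbidden (ΔS, ΔJ fail)
(j) allowed
Total allowed: 7 of 10.

7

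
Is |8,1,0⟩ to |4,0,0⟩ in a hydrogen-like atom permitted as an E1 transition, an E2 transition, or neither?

Δl = 0 − 1 = -1; l_i + l_f = 1.
Δm_l = +0.
E1 (Δl = ±1, |Δm_l| ≤ 1): satisfied.
E2 (Δl = 0,±2, l_i+l_f ≥ 2, |Δm_l| ≤ 2): not satisfied.

E1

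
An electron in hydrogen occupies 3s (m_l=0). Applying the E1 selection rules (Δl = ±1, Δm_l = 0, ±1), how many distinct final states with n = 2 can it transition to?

3

E1 requires Δl = ±1, so l_f ∈ {-1, 1}; with 0 ≤ l_f ≤ n_f−1 = 1, the allowed l_f values are {1}.
For l_f = 1: m_f ∈ {m_i−1, m_i, m_i+1} ∩ [−1, 1] = {-1, 0, 1} → 3 states.
Total: 3.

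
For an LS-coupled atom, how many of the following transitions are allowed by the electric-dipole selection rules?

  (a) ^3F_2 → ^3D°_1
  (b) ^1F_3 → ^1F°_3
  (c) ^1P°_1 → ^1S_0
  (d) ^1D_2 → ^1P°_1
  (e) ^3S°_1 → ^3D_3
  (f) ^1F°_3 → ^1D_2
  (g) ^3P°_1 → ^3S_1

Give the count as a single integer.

(a) allowed
(b) allowed
(c) allowed
(d) allowed
(e) forbidden (ΔL, ΔJ fail)
(f) allowed
(g) allowed
Total allowed: 6 of 7.

6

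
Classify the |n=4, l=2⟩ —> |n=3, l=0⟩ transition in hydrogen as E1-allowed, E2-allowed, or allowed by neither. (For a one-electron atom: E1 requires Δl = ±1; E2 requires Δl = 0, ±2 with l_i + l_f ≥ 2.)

Δl = 0 − 2 = -2; l_i + l_f = 2.
E1 (Δl = ±1): not satisfied.
E2 (Δl = 0,±2, l_i+l_f ≥ 2): satisfied.

E2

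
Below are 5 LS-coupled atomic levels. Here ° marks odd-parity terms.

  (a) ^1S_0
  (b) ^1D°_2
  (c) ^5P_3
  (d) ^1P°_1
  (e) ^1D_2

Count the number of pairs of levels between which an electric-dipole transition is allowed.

(a)–(b): forbidden (ΔL, ΔJ).
(a)–(c): forbidden (parity, ΔS, ΔJ).
(a)–(d): allowed.
(a)–(e): forbidden (parity, ΔL, ΔJ).
(b)–(c): forbidden (ΔS).
(b)–(d): forbidden (parity).
(b)–(e): allowed.
(c)–(d): forbidden (ΔS, ΔJ).
(c)–(e): forbidden (parity, ΔS).
(d)–(e): allowed.
Allowed pairs: 3 of 10.

3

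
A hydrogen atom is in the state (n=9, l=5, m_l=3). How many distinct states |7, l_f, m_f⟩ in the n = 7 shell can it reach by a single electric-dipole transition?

6

E1 requires Δl = ±1, so l_f ∈ {4, 6}; with 0 ≤ l_f ≤ n_f−1 = 6, the allowed l_f values are {4, 6}.
For l_f = 4: m_f ∈ {m_i−1, m_i, m_i+1} ∩ [−4, 4] = {2, 3, 4} → 3 states.
For l_f = 6: m_f ∈ {m_i−1, m_i, m_i+1} ∩ [−6, 6] = {2, 3, 4} → 3 states.
Total: 6.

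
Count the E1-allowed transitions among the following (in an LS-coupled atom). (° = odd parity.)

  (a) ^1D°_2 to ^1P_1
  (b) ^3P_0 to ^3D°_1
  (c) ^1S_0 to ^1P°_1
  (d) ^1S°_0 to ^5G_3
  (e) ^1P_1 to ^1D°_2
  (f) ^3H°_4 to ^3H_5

5

(a) allowed
(b) allowed
(c) allowed
(d) forbidden (ΔS, ΔL, ΔJ fail)
(e) allowed
(f) allowed
Total allowed: 5 of 6.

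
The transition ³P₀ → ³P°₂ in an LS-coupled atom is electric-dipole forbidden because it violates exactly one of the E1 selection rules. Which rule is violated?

Initial level: S=1, L=1, J=0, parity even. Final level: S=1, L=1, J=2, parity odd.
Parity must change: even → odd — ✓.
ΔS = 0: S: 1 → 1 — ✓.
ΔL = 0, ±1 (not L=0↔0): L: 1 → 1, ΔL = +0 — ✓.
ΔJ = 0, ±1 (not J=0↔0): J: 0 → 2, ΔJ = +2 — ✗.

the ΔJ = 0, ±1 rule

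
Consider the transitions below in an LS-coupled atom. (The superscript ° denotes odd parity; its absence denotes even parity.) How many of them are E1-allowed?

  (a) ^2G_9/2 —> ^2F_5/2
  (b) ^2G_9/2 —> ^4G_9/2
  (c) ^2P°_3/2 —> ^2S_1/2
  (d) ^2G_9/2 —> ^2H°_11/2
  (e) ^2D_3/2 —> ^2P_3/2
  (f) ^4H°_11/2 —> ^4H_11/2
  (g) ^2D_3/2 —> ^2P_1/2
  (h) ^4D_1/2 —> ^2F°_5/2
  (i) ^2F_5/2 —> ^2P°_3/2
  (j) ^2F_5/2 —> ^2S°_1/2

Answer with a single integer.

(a) forbidden (parity, ΔJ fail)
(b) forbidden (parity, ΔS fail)
(c) allowed
(d) allowed
(e) forbidden (parity fails)
(f) allowed
(g) forbidden (parity fails)
(h) forbidden (ΔS, ΔJ fail)
(i) forbidden (ΔL fails)
(j) forbidden (ΔL, ΔJ fail)
Total allowed: 3 of 10.

3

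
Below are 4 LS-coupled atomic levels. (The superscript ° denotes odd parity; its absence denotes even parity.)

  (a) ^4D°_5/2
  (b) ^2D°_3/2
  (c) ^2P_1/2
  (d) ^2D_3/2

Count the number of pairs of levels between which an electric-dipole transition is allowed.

(a)–(b): forbidden (parity, ΔS).
(a)–(c): forbidden (ΔS, ΔJ).
(a)–(d): forbidden (ΔS).
(b)–(c): allowed.
(b)–(d): allowed.
(c)–(d): forbidden (parity).
Allowed pairs: 2 of 6.

2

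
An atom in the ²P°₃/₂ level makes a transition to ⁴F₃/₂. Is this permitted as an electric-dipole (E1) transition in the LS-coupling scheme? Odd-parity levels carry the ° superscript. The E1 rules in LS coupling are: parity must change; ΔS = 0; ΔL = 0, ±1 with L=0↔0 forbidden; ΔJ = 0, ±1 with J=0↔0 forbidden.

Parity must change: odd → even — satisfied.
ΔS = 0: S: 1/2 → 3/2 — violated.
ΔL = 0, ±1 (not L=0↔0): L: 1 → 3, ΔL = +2 — violated.
ΔJ = 0, ±1 (not J=0↔0): J: 3/2 → 3/2, ΔJ = +0 — satisfied.
Rule(s) violated: ΔS, ΔL.

forbidden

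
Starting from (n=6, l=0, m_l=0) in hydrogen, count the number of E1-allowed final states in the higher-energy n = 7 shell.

3

E1 requires Δl = ±1, so l_f ∈ {-1, 1}; with 0 ≤ l_f ≤ n_f−1 = 6, the allowed l_f values are {1}.
For l_f = 1: m_f ∈ {m_i−1, m_i, m_i+1} ∩ [−1, 1] = {-1, 0, 1} → 3 states.
Total: 3.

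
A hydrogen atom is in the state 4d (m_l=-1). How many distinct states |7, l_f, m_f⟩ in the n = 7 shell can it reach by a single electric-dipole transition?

5

E1 requires Δl = ±1, so l_f ∈ {1, 3}; with 0 ≤ l_f ≤ n_f−1 = 6, the allowed l_f values are {1, 3}.
For l_f = 1: m_f ∈ {m_i−1, m_i, m_i+1} ∩ [−1, 1] = {-1, 0} → 2 states.
For l_f = 3: m_f ∈ {m_i−1, m_i, m_i+1} ∩ [−3, 3] = {-2, -1, 0} → 3 states.
Total: 5.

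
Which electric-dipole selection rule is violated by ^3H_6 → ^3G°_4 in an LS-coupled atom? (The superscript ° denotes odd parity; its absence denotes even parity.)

Reading off the term symbols: S 1→1, L 5→4, J 6→4, parity even→odd.
Parity must change: even → odd — satisfied.
ΔS = 0: S: 1 → 1 — satisfied.
ΔL = 0, ±1 (not L=0↔0): L: 5 → 4, ΔL = -1 — satisfied.
ΔJ = 0, ±1 (not J=0↔0): J: 6 → 4, ΔJ = -2 — violated.

the ΔJ = 0, ±1 rule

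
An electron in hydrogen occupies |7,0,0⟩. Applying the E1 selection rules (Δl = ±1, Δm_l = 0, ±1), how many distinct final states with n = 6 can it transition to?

E1 requires Δl = ±1, so l_f ∈ {-1, 1}; with 0 ≤ l_f ≤ n_f−1 = 5, the allowed l_f values are {1}.
For l_f = 1: m_f ∈ {m_i−1, m_i, m_i+1} ∩ [−1, 1] = {-1, 0, 1} → 3 states.
Total: 3.

3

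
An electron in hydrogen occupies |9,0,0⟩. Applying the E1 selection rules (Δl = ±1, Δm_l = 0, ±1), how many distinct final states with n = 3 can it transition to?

3

E1 requires Δl = ±1, so l_f ∈ {-1, 1}; with 0 ≤ l_f ≤ n_f−1 = 2, the allowed l_f values are {1}.
For l_f = 1: m_f ∈ {m_i−1, m_i, m_i+1} ∩ [−1, 1] = {-1, 0, 1} → 3 states.
Total: 3.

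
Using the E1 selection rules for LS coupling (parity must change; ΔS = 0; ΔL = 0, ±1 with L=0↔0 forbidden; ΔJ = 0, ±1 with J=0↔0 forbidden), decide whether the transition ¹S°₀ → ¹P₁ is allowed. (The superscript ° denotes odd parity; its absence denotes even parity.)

Initial level: S=0, L=0, J=0, parity odd. Final level: S=0, L=1, J=1, parity even.
ΔS = 0: S: 0 → 0 — ✓.
ΔJ = 0, ±1 (not J=0↔0): J: 0 → 1, ΔJ = +1 — ✓.
ΔL = 0, ±1 (not L=0↔0): L: 0 → 1, ΔL = +1 — ✓.
Parity must change: odd → even — ✓.
All four E1 rules are satisfied.

allowed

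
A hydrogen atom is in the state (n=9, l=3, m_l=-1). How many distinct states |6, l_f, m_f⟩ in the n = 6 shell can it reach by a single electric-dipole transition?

6

E1 requires Δl = ±1, so l_f ∈ {2, 4}; with 0 ≤ l_f ≤ n_f−1 = 5, the allowed l_f values are {2, 4}.
For l_f = 2: m_f ∈ {m_i−1, m_i, m_i+1} ∩ [−2, 2] = {-2, -1, 0} → 3 states.
For l_f = 4: m_f ∈ {m_i−1, m_i, m_i+1} ∩ [−4, 4] = {-2, -1, 0} → 3 states.
Total: 6.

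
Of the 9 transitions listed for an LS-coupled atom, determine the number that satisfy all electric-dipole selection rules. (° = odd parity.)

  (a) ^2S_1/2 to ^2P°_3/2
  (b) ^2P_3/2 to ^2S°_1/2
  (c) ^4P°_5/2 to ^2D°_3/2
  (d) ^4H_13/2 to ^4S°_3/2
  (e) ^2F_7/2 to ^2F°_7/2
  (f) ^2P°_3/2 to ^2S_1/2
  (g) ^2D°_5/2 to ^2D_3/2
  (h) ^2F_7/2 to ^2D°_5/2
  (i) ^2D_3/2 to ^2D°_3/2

(a) allowed
(b) allowed
(c) forbidden (parity, ΔS fail)
(d) forbidden (ΔL, ΔJ fail)
(e) allowed
(f) allowed
(g) allowed
(h) allowed
(i) allowed
Total allowed: 7 of 9.

7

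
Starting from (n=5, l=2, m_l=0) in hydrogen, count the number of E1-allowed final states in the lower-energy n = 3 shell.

E1 requires Δl = ±1, so l_f ∈ {1, 3}; with 0 ≤ l_f ≤ n_f−1 = 2, the allowed l_f values are {1}.
For l_f = 1: m_f ∈ {m_i−1, m_i, m_i+1} ∩ [−1, 1] = {-1, 0, 1} → 3 states.
Total: 3.

3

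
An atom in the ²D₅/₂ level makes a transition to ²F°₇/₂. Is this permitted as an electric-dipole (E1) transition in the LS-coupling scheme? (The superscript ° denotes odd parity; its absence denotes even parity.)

Reading off the term symbols: S 1/2→1/2, L 2→3, J 5/2→7/2, parity even→odd.
Parity must change: even → odd — satisfied.
ΔS = 0: S: 1/2 → 1/2 — satisfied.
ΔL = 0, ±1 (not L=0↔0): L: 2 → 3, ΔL = +1 — satisfied.
ΔJ = 0, ±1 (not J=0↔0): J: 5/2 → 7/2, ΔJ = +1 — satisfied.
All four E1 rules are satisfied.

allowed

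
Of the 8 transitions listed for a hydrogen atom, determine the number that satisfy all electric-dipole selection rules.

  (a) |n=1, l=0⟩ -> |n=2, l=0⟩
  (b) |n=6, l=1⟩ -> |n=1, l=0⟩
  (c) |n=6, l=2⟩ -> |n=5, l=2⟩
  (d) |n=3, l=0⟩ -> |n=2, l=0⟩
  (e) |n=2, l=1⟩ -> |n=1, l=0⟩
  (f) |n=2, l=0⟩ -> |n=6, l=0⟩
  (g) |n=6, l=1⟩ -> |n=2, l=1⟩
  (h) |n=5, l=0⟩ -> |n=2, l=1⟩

(a) forbidden — Δl = +0 (E1 requires Δl = ±1)
(b) allowed
(c) forbidden — Δl = +0 (E1 requires Δl = ±1)
(d) forbidden — Δl = +0 (E1 requires Δl = ±1)
(e) allowed
(f) forbidden — Δl = +0 (E1 requires Δl = ±1)
(g) forbidden — Δl = +0 (E1 requires Δl = ±1)
(h) allowed
Total allowed: 3 of 8.

3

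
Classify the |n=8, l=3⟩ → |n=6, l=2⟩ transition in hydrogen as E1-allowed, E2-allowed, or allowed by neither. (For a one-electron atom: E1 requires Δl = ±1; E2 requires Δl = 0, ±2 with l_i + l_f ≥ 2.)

E1

Δl = 2 − 3 = -1; l_i + l_f = 5.
E1 (Δl = ±1): satisfied.
E2 (Δl = 0,±2, l_i+l_f ≥ 2): not satisfied.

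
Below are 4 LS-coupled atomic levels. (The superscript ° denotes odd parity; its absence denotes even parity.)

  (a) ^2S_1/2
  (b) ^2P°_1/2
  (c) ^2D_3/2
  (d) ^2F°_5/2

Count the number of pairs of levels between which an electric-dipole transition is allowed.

(a)–(b): allowed.
(a)–(c): forbidden (parity, ΔL).
(a)–(d): forbidden (ΔL, ΔJ).
(b)–(c): allowed.
(b)–(d): forbidden (parity, ΔL, ΔJ).
(c)–(d): allowed.
Allowed pairs: 3 of 6.

3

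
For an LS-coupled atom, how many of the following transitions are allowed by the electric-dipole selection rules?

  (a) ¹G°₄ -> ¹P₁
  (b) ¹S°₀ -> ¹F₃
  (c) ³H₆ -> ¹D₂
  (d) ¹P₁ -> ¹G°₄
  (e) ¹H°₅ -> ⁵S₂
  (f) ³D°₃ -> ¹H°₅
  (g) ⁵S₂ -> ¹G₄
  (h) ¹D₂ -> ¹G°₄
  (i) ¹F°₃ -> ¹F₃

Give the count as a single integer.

(a) forbidden (ΔL, ΔJ fail)
(b) forbidden (ΔL, ΔJ fail)
(c) forbidden (parity, ΔS, ΔL, ΔJ fail)
(d) forbidden (ΔL, ΔJ fail)
(e) forbidden (ΔS, ΔL, ΔJ fail)
(f) forbidden (parity, ΔS, ΔL, ΔJ fail)
(g) forbidden (parity, ΔS, ΔL, ΔJ fail)
(h) forbidden (ΔL, ΔJ fail)
(i) allowed
Total allowed: 1 of 9.

1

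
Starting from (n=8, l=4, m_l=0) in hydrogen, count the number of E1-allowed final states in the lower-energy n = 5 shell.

E1 requires Δl = ±1, so l_f ∈ {3, 5}; with 0 ≤ l_f ≤ n_f−1 = 4, the allowed l_f values are {3}.
For l_f = 3: m_f ∈ {m_i−1, m_i, m_i+1} ∩ [−3, 3] = {-1, 0, 1} → 3 states.
Total: 3.

3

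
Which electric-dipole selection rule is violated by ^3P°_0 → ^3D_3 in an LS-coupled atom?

Initial level: S=1, L=1, J=0, parity odd. Final level: S=1, L=2, J=3, parity even.
Parity must change: odd → even — satisfied.
ΔS = 0: S: 1 → 1 — satisfied.
ΔL = 0, ±1 (not L=0↔0): L: 1 → 2, ΔL = +1 — satisfied.
ΔJ = 0, ±1 (not J=0↔0): J: 0 → 3, ΔJ = +3 — violated.

the ΔJ = 0, ±1 rule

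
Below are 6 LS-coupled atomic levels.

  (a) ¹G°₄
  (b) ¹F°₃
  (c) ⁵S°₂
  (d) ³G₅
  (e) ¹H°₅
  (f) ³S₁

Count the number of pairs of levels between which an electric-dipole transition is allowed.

(a)–(b): forbidden (parity).
(a)–(c): forbidden (parity, ΔS, ΔL, ΔJ).
(a)–(d): forbidden (ΔS).
(a)–(e): forbidden (parity).
(a)–(f): forbidden (ΔS, ΔL, ΔJ).
(b)–(c): forbidden (parity, ΔS, ΔL).
(b)–(d): forbidden (ΔS, ΔJ).
(b)–(e): forbidden (parity, ΔL, ΔJ).
(b)–(f): forbidden (ΔS, ΔL, ΔJ).
(c)–(d): forbidden (ΔS, ΔL, ΔJ).
(c)–(e): forbidden (parity, ΔS, ΔL, ΔJ).
(c)–(f): forbidden (ΔS, ΔL).
(d)–(e): forbidden (ΔS).
(d)–(f): forbidden (parity, ΔL, ΔJ).
(e)–(f): forbidden (ΔS, ΔL, ΔJ).
Allowed pairs: 0 of 15.

0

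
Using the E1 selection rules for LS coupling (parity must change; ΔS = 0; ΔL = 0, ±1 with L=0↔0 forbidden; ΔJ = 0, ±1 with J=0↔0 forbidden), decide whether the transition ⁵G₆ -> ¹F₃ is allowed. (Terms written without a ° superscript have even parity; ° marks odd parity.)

forbidden

Reading off the term symbols: S 2→0, L 4→3, J 6→3, parity even→even.
Parity must change: even → even — fails.
ΔS = 0: S: 2 → 0 — fails.
ΔL = 0, ±1 (not L=0↔0): L: 4 → 3, ΔL = -1 — passes.
ΔJ = 0, ±1 (not J=0↔0): J: 6 → 3, ΔJ = -3 — fails.
Rule(s) violated: parity, ΔS, ΔJ.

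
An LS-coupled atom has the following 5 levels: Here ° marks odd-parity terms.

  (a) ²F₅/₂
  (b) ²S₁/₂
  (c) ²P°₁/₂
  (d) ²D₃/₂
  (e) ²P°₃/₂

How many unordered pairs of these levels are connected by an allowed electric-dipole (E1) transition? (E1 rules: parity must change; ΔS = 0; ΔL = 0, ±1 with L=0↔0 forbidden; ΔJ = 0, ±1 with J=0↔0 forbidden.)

4

(a)–(b): forbidden (parity, ΔL, ΔJ).
(a)–(c): forbidden (ΔL, ΔJ).
(a)–(d): forbidden (parity).
(a)–(e): forbidden (ΔL).
(b)–(c): allowed.
(b)–(d): forbidden (parity, ΔL).
(b)–(e): allowed.
(c)–(d): allowed.
(c)–(e): forbidden (parity).
(d)–(e): allowed.
Allowed pairs: 4 of 10.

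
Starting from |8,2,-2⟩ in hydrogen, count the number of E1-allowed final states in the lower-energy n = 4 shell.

4

E1 requires Δl = ±1, so l_f ∈ {1, 3}; with 0 ≤ l_f ≤ n_f−1 = 3, the allowed l_f values are {1, 3}.
For l_f = 1: m_f ∈ {m_i−1, m_i, m_i+1} ∩ [−1, 1] = {-1} → 1 state.
For l_f = 3: m_f ∈ {m_i−1, m_i, m_i+1} ∩ [−3, 3] = {-3, -2, -1} → 3 states.
Total: 4.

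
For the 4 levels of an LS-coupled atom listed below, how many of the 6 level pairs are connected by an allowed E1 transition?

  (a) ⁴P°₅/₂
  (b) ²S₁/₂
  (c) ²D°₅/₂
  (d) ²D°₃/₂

0

(a)–(b): forbidden (ΔS, ΔJ).
(a)–(c): forbidden (parity, ΔS).
(a)–(d): forbidden (parity, ΔS).
(b)–(c): forbidden (ΔL, ΔJ).
(b)–(d): forbidden (ΔL).
(c)–(d): forbidden (parity).
Allowed pairs: 0 of 6.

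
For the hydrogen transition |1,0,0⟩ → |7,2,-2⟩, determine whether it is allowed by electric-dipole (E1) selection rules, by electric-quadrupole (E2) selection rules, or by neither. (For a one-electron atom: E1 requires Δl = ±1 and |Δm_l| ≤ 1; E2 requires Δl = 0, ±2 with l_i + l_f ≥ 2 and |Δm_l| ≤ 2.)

Δl = 2 − 0 = +2; l_i + l_f = 2.
Δm_l = -2.
E1 (Δl = ±1, |Δm_l| ≤ 1): not satisfied.
E2 (Δl = 0,±2, l_i+l_f ≥ 2, |Δm_l| ≤ 2): satisfied.

E2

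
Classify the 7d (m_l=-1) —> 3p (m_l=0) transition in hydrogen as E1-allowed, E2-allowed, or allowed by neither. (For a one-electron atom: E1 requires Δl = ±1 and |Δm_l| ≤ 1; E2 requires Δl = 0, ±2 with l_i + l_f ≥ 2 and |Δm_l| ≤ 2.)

Δl = 1 − 2 = -1; l_i + l_f = 3.
Δm_l = +1.
E1 (Δl = ±1, |Δm_l| ≤ 1): satisfied.
E2 (Δl = 0,±2, l_i+l_f ≥ 2, |Δm_l| ≤ 2): not satisfied.

E1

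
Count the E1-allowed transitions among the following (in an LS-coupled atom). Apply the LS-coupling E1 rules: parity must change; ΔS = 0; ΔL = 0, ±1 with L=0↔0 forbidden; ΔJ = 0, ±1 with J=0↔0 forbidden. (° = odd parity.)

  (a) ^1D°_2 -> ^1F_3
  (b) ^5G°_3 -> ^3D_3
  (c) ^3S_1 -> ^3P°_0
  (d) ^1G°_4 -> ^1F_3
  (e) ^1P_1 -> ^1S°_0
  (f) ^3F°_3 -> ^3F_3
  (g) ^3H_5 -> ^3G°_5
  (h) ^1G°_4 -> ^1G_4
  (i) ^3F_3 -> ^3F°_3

8

(a) allowed
(b) forbidden (ΔS, ΔL fail)
(c) allowed
(d) allowed
(e) allowed
(f) allowed
(g) allowed
(h) allowed
(i) allowed
Total allowed: 8 of 9.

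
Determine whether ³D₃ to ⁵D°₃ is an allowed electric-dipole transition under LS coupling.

forbidden

Parity must change: even → odd — satisfied.
ΔS = 0: S: 1 → 2 — violated.
ΔL = 0, ±1 (not L=0↔0): L: 2 → 2, ΔL = +0 — satisfied.
ΔJ = 0, ±1 (not J=0↔0): J: 3 → 3, ΔJ = +0 — satisfied.
Rule(s) violated: ΔS.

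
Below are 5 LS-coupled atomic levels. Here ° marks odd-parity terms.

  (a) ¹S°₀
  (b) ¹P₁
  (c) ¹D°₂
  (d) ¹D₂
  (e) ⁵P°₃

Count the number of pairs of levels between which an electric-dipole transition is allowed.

3

(a)–(b): allowed.
(a)–(c): forbidden (parity, ΔL, ΔJ).
(a)–(d): forbidden (ΔL, ΔJ).
(a)–(e): forbidden (parity, ΔS, ΔJ).
(b)–(c): allowed.
(b)–(d): forbidden (parity).
(b)–(e): forbidden (ΔS, ΔJ).
(c)–(d): allowed.
(c)–(e): forbidden (parity, ΔS).
(d)–(e): forbidden (ΔS).
Allowed pairs: 3 of 10.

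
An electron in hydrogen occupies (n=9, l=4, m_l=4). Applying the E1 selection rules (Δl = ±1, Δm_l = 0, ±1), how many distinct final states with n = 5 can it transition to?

E1 requires Δl = ±1, so l_f ∈ {3, 5}; with 0 ≤ l_f ≤ n_f−1 = 4, the allowed l_f values are {3}.
For l_f = 3: m_f ∈ {m_i−1, m_i, m_i+1} ∩ [−3, 3] = {3} → 1 state.
Total: 1.

1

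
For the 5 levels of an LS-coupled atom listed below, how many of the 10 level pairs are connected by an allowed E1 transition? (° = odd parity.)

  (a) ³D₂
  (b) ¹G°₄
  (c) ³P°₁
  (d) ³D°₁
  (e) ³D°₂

3

(a)–(b): forbidden (ΔS, ΔL, ΔJ).
(a)–(c): allowed.
(a)–(d): allowed.
(a)–(e): allowed.
(b)–(c): forbidden (parity, ΔS, ΔL, ΔJ).
(b)–(d): forbidden (parity, ΔS, ΔL, ΔJ).
(b)–(e): forbidden (parity, ΔS, ΔL, ΔJ).
(c)–(d): forbidden (parity).
(c)–(e): forbidden (parity).
(d)–(e): forbidden (parity).
Allowed pairs: 3 of 10.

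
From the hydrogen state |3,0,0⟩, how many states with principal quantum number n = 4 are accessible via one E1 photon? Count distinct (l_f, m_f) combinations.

E1 requires Δl = ±1, so l_f ∈ {-1, 1}; with 0 ≤ l_f ≤ n_f−1 = 3, the allowed l_f values are {1}.
For l_f = 1: m_f ∈ {m_i−1, m_i, m_i+1} ∩ [−1, 1] = {-1, 0, 1} → 3 states.
Total: 3.

3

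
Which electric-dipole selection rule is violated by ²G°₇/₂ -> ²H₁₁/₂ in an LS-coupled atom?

Reading off the term symbols: S 1/2→1/2, L 4→5, J 7/2→11/2, parity odd→even.
Parity must change: odd → even — passes.
ΔS = 0: S: 1/2 → 1/2 — passes.
ΔL = 0, ±1 (not L=0↔0): L: 4 → 5, ΔL = +1 — passes.
ΔJ = 0, ±1 (not J=0↔0): J: 7/2 → 11/2, ΔJ = +2 — fails.

the ΔJ = 0, ±1 rule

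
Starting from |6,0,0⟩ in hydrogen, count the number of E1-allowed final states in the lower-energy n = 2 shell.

E1 requires Δl = ±1, so l_f ∈ {-1, 1}; with 0 ≤ l_f ≤ n_f−1 = 1, the allowed l_f values are {1}.
For l_f = 1: m_f ∈ {m_i−1, m_i, m_i+1} ∩ [−1, 1] = {-1, 0, 1} → 3 states.
Total: 3.

3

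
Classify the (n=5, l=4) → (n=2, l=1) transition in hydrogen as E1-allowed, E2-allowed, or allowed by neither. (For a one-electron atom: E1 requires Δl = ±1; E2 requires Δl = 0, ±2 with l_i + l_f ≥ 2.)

neither

Δl = 1 − 4 = -3; l_i + l_f = 5.
E1 (Δl = ±1): not satisfied.
E2 (Δl = 0,±2, l_i+l_f ≥ 2): not satisfied.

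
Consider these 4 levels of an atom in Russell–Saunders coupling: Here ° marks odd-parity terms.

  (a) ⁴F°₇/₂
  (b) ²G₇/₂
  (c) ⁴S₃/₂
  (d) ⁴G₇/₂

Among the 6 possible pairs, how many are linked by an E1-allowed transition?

1

(a)–(b): forbidden (ΔS).
(a)–(c): forbidden (ΔL, ΔJ).
(a)–(d): allowed.
(b)–(c): forbidden (parity, ΔS, ΔL, ΔJ).
(b)–(d): forbidden (parity, ΔS).
(c)–(d): forbidden (parity, ΔL, ΔJ).
Allowed pairs: 1 of 6.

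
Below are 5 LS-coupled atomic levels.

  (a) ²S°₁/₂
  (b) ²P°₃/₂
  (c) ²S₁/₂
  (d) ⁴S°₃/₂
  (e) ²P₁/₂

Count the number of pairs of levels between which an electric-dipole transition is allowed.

3

(a)–(b): forbidden (parity).
(a)–(c): forbidden (ΔL).
(a)–(d): forbidden (parity, ΔS, ΔL).
(a)–(e): allowed.
(b)–(c): allowed.
(b)–(d): forbidden (parity, ΔS).
(b)–(e): allowed.
(c)–(d): forbidden (ΔS, ΔL).
(c)–(e): forbidden (parity).
(d)–(e): forbidden (ΔS).
Allowed pairs: 3 of 10.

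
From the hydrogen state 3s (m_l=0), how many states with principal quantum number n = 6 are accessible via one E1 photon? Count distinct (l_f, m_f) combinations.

E1 requires Δl = ±1, so l_f ∈ {-1, 1}; with 0 ≤ l_f ≤ n_f−1 = 5, the allowed l_f values are {1}.
For l_f = 1: m_f ∈ {m_i−1, m_i, m_i+1} ∩ [−1, 1] = {-1, 0, 1} → 3 states.
Total: 3.

3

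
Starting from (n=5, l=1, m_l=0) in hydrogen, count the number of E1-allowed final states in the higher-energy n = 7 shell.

4

E1 requires Δl = ±1, so l_f ∈ {0, 2}; with 0 ≤ l_f ≤ n_f−1 = 6, the allowed l_f values are {0, 2}.
For l_f = 0: m_f ∈ {m_i−1, m_i, m_i+1} ∩ [−0, 0] = {0} → 1 state.
For l_f = 2: m_f ∈ {m_i−1, m_i, m_i+1} ∩ [−2, 2] = {-1, 0, 1} → 3 states.
Total: 4.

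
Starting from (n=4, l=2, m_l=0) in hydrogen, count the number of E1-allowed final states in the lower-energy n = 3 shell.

E1 requires Δl = ±1, so l_f ∈ {1, 3}; with 0 ≤ l_f ≤ n_f−1 = 2, the allowed l_f values are {1}.
For l_f = 1: m_f ∈ {m_i−1, m_i, m_i+1} ∩ [−1, 1] = {-1, 0, 1} → 3 states.
Total: 3.

3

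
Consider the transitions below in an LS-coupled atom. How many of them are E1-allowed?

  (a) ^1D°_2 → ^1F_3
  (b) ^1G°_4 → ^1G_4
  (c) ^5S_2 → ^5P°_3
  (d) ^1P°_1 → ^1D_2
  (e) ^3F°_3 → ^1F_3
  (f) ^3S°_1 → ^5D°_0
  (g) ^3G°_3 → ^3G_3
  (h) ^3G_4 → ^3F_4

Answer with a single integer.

(a) allowed
(b) allowed
(c) allowed
(d) allowed
(e) forbidden (ΔS fails)
(f) forbidden (parity, ΔS, ΔL fail)
(g) allowed
(h) forbidden (parity fails)
Total allowed: 5 of 8.

5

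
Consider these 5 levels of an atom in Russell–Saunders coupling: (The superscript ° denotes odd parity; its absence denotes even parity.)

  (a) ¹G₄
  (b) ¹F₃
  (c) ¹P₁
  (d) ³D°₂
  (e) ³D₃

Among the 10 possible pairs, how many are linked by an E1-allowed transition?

1

(a)–(b): forbidden (parity).
(a)–(c): forbidden (parity, ΔL, ΔJ).
(a)–(d): forbidden (ΔS, ΔL, ΔJ).
(a)–(e): forbidden (parity, ΔS, ΔL).
(b)–(c): forbidden (parity, ΔL, ΔJ).
(b)–(d): forbidden (ΔS).
(b)–(e): forbidden (parity, ΔS).
(c)–(d): forbidden (ΔS).
(c)–(e): forbidden (parity, ΔS, ΔJ).
(d)–(e): allowed.
Allowed pairs: 1 of 10.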